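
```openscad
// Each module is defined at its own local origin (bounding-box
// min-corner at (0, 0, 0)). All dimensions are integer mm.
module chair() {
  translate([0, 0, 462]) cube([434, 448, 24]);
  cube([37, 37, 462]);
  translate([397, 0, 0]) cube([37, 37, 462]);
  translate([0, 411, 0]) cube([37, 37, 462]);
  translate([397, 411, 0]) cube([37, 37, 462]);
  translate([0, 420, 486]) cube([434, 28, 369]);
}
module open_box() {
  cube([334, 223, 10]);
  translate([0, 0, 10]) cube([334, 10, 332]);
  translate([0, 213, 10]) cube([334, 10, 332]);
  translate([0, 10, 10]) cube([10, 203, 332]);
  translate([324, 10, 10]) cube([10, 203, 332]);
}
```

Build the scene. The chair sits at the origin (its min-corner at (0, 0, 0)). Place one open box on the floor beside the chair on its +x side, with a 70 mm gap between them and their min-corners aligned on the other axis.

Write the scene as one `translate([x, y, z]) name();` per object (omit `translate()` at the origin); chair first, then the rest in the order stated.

chair();
translate([504, 0, 0]) open_box();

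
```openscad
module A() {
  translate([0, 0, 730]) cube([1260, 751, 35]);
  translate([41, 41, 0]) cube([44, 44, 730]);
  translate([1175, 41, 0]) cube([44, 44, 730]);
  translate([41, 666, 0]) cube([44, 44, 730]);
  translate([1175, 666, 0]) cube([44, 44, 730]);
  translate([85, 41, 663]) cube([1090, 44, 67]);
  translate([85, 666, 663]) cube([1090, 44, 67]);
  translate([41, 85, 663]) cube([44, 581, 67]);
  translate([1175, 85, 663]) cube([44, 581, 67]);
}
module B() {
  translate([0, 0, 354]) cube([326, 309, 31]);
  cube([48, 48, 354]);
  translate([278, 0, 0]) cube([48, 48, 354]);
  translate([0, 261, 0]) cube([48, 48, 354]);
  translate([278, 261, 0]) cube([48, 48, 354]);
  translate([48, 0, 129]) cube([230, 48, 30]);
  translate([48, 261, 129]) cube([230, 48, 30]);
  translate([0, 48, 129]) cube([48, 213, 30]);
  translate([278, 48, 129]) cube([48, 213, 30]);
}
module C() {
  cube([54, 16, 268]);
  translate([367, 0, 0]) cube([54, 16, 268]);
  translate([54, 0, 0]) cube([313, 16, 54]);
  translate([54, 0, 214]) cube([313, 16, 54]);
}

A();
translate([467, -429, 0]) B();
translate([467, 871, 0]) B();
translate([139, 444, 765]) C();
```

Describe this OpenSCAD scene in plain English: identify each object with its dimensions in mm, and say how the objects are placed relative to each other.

A is a rectangular dining table. The top is 1260×751×35 mm with its upper surface at z = 765 mm. It stands on four 44×44 mm square legs, each inset 41 mm from the nearest pair of top edges, running from the floor to the underside of the top. Four apron rails, 44 mm thick and 67 mm tall, run between adjacent legs with their top edges flush with the underside of the top and their outer faces flush with the legs' outer faces.

B is a simple wooden stool: a rectangular seat 326 mm (x) by 309 mm (y), 31 mm thick, top face at z = 385 mm, on four square legs, each 48×48 mm in cross-section. The legs rest on z = 0, each flush with a corner of the seat. Four stretchers, 48 mm wide and 30 mm tall, connect adjacent legs with their undersides at z = 129 mm, each running between the inner faces of the legs it joins and aligned with the legs' outer faces on the other axis.

C is a picture frame with a 313×160 mm rectangular opening (x by z) and a uniform 54 mm border on every side. Frame depth is 16 mm along y. It is built from two vertical stiles running the full outside height and two horizontal rails spanning the gap between the stiles.

Two stools sit around the table at the −y, +y sides. The picture frame is on top of the table.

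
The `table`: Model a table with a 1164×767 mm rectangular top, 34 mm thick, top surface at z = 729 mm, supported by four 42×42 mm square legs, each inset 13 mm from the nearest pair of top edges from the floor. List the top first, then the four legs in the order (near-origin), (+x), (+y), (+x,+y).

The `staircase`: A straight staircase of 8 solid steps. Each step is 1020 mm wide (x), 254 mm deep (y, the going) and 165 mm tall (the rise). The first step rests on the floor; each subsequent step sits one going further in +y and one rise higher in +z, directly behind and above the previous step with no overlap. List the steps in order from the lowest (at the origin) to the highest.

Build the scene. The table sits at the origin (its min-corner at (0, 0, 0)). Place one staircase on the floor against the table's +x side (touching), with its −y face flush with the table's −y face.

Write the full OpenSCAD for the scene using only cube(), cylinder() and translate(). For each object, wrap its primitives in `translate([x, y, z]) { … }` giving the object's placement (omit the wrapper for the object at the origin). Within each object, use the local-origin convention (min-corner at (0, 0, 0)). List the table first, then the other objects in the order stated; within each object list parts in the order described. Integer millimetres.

translate([0, 0, 695]) cube([1164, 767, 34]);
translate([13, 13, 0]) cube([42, 42, 695]);
translate([1109, 13, 0]) cube([42, 42, 695]);
translate([13, 712, 0]) cube([42, 42, 695]);
translate([1109, 712, 0]) cube([42, 42, 695]);
translate([1164, 0, 0]) {
  cube([1020, 254, 165]);
  translate([0, 254, 165]) cube([1020, 254, 165]);
  translate([0, 508, 330]) cube([1020, 254, 165]);
  translate([0, 762, 495]) cube([1020, 254, 165]);
  translate([0, 1016, 660]) cube([1020, 254, 165]);
  translate([0, 1270, 825]) cube([1020, 254, 165]);
  translate([0, 1524, 990]) cube([1020, 254, 165]);
  translate([0, 1778, 1155]) cube([1020, 254, 165]);
}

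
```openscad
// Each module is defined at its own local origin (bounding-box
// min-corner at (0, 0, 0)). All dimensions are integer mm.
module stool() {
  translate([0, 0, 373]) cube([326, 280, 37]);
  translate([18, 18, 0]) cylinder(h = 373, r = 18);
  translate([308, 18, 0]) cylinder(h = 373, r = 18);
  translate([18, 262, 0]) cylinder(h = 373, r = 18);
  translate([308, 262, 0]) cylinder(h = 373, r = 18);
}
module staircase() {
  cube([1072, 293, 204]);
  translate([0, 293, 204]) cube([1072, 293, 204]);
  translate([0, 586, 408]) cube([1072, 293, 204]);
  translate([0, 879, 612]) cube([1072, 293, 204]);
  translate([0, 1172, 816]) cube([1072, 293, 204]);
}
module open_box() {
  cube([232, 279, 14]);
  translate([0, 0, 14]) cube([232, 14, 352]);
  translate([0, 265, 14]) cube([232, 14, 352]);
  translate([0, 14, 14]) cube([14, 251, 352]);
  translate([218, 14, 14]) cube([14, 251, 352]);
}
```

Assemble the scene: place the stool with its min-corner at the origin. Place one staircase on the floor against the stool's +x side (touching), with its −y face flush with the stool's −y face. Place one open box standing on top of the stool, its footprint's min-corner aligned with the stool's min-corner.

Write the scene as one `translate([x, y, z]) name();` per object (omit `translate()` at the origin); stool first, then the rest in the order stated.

stool();
translate([326, 0, 0]) staircase();
translate([0, 0, 410]) open_box();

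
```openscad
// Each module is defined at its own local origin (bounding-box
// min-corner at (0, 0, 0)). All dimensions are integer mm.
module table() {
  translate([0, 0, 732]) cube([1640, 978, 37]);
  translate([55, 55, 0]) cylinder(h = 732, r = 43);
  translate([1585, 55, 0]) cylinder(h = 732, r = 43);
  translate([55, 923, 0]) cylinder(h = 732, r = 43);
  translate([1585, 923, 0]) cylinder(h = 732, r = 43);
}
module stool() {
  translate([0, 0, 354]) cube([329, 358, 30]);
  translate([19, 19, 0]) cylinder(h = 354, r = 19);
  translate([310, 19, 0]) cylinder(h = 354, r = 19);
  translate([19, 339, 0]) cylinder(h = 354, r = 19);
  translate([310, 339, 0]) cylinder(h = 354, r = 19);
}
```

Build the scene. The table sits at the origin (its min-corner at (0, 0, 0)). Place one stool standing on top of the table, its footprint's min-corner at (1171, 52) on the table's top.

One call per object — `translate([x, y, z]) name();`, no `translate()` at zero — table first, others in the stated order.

table();
translate([1171, 52, 769]) stool();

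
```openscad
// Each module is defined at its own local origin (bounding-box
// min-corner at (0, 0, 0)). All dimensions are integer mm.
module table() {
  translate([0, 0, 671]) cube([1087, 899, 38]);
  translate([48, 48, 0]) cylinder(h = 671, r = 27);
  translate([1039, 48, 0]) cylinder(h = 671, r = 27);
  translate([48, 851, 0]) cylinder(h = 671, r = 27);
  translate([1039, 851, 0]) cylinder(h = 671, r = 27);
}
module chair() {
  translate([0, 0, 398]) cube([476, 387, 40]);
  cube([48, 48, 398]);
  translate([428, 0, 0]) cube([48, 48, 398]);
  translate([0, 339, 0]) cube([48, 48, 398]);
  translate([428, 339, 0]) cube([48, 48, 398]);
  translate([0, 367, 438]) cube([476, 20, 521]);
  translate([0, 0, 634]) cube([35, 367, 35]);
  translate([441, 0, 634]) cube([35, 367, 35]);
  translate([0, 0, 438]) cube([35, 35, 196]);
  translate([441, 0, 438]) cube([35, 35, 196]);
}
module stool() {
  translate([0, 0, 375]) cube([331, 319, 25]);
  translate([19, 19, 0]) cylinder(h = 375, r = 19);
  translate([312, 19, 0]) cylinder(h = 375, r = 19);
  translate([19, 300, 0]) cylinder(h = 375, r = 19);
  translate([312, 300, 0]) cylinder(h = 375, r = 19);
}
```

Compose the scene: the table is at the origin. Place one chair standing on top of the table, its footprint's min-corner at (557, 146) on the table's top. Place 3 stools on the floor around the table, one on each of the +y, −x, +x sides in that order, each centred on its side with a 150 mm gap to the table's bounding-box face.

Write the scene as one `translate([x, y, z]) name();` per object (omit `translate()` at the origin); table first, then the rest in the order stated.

table();
translate([557, 146, 709]) chair();
translate([378, 1049, 0]) stool();
translate([-481, 290, 0]) stool();
translate([1237, 290, 0]) stool();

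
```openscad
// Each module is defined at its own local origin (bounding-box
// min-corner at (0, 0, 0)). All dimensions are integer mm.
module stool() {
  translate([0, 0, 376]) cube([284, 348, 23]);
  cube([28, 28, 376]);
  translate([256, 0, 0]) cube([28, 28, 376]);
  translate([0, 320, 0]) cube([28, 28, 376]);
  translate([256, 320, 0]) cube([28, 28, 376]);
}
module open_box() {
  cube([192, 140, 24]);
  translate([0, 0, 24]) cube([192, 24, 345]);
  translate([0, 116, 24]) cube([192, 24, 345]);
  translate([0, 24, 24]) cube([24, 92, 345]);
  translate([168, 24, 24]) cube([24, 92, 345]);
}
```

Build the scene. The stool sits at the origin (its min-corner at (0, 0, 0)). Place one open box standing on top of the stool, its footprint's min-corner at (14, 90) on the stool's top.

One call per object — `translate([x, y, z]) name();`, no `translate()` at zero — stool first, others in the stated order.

stool();
translate([14, 90, 399]) open_box();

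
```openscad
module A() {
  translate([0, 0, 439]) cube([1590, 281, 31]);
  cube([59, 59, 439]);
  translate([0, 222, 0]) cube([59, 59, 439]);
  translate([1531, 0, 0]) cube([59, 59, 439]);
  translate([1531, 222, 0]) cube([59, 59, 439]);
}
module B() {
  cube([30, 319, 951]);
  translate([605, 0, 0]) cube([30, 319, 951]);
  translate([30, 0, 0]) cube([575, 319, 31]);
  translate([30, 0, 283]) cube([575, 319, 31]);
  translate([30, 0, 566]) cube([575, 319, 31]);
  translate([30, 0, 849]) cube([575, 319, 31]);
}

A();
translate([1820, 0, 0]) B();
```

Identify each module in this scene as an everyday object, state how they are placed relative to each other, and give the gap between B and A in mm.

A is a bench. B is a bookshelf. The bookshelf is on the floor beside the bench on its +x side. The gap between the bookshelf and the bench is 230 mm.

The bookshelf's nearest face is 230 mm from the bench's +x face.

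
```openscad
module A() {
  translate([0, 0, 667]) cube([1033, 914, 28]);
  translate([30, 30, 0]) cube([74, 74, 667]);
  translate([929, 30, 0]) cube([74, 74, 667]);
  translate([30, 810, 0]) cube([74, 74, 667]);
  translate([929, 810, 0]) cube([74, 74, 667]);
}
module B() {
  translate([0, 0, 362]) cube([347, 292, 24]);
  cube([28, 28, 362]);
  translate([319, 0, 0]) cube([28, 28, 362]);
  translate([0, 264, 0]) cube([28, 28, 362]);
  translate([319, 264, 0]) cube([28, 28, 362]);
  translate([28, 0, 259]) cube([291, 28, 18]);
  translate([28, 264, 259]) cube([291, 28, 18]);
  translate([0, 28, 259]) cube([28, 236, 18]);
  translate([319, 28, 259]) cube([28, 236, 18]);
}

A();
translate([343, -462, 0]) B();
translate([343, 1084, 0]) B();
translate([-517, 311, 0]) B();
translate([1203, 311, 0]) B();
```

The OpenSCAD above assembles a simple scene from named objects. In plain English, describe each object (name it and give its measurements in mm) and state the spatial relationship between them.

A is a table: top 1033 mm (x) × 914 mm (y), 28 mm thick, upper face at z = 695 mm, on four 74×74 mm square legs, each inset 30 mm from the nearest pair of top edges, running from z = 0 to the bottom of the top.

B is a four-legged stool. The seat is 347×292 mm, 24 mm thick, top at z = 386 mm. It stands on four square legs, each 28×28 mm in cross-section, from z = 0 to the seat underside, each flush with a corner of the seat. Four stretchers, 28 mm wide and 18 mm tall, connect adjacent legs with their undersides at z = 259 mm, each running between the inner faces of the legs it joins and aligned with the legs' outer faces on the other axis.

Four stools sit around the table at the −y, +y, −x, +x sides.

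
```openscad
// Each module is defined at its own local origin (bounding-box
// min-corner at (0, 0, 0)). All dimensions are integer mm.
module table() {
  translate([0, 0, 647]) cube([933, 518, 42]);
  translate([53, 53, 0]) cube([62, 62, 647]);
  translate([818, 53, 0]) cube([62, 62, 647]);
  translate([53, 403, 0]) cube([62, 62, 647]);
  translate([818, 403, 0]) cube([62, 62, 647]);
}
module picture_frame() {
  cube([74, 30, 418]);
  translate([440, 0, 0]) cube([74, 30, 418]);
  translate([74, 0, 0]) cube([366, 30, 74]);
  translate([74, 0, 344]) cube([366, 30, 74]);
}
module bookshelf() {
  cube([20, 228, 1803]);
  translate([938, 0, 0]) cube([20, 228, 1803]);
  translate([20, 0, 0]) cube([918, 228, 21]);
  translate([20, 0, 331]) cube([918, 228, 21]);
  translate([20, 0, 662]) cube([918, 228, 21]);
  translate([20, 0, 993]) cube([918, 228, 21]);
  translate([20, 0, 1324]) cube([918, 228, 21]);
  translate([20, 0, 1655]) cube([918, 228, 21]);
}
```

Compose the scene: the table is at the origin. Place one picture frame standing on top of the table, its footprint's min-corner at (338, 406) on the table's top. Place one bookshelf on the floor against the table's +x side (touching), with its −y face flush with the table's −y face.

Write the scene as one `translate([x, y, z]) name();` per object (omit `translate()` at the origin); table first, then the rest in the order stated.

table();
translate([338, 406, 689]) picture_frame();
translate([933, 0, 0]) bookshelf();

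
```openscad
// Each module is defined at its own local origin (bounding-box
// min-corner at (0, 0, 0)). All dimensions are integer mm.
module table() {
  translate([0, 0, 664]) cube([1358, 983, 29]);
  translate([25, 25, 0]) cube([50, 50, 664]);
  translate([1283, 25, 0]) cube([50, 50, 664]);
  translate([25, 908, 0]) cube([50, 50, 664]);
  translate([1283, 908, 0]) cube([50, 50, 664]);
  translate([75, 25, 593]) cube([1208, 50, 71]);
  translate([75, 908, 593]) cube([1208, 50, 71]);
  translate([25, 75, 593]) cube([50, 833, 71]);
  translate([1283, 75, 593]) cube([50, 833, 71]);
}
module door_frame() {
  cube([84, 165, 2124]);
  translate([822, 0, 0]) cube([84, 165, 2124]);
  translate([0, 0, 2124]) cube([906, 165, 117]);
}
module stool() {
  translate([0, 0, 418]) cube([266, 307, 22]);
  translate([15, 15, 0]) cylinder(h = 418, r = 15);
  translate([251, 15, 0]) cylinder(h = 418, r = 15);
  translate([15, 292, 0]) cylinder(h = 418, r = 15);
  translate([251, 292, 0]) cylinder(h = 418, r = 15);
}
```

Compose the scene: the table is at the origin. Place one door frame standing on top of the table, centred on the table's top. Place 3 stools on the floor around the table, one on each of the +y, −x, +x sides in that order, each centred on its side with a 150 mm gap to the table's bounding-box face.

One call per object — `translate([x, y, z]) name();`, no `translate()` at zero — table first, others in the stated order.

table();
translate([226, 409, 693]) door_frame();
translate([546, 1133, 0]) stool();
translate([-416, 338, 0]) stool();
translate([1508, 338, 0]) stool();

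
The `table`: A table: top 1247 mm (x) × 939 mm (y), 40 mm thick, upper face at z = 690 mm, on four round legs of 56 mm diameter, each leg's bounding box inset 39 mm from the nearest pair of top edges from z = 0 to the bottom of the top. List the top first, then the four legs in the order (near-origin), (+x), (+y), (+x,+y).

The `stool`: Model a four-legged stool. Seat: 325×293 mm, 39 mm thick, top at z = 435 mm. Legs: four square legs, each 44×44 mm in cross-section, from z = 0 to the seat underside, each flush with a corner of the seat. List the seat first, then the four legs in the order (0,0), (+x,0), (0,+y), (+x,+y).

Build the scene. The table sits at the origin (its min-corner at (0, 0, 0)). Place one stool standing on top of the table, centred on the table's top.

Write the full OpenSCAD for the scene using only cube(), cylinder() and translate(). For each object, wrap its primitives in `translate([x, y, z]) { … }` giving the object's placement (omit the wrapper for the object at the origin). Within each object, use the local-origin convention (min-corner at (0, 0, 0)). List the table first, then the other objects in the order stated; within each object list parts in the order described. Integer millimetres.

translate([0, 0, 650]) cube([1247, 939, 40]);
translate([67, 67, 0]) cylinder(h = 650, r = 28);
translate([1180, 67, 0]) cylinder(h = 650, r = 28);
translate([67, 872, 0]) cylinder(h = 650, r = 28);
translate([1180, 872, 0]) cylinder(h = 650, r = 28);
translate([461, 323, 690]) {
  translate([0, 0, 396]) cube([325, 293, 39]);
  cube([44, 44, 396]);
  translate([281, 0, 0]) cube([44, 44, 396]);
  translate([0, 249, 0]) cube([44, 44, 396]);
  translate([281, 249, 0]) cube([44, 44, 396]);
}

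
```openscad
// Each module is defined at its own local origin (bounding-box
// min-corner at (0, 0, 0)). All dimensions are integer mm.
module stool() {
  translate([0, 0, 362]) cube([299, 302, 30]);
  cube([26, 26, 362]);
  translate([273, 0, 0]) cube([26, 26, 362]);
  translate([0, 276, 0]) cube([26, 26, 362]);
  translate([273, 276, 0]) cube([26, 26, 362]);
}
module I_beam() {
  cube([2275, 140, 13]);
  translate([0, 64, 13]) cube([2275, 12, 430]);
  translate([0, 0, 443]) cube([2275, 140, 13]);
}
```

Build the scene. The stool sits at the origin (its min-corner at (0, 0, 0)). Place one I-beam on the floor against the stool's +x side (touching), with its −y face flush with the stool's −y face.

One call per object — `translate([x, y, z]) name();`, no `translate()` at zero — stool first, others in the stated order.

stool();
translate([299, 0, 0]) I_beam();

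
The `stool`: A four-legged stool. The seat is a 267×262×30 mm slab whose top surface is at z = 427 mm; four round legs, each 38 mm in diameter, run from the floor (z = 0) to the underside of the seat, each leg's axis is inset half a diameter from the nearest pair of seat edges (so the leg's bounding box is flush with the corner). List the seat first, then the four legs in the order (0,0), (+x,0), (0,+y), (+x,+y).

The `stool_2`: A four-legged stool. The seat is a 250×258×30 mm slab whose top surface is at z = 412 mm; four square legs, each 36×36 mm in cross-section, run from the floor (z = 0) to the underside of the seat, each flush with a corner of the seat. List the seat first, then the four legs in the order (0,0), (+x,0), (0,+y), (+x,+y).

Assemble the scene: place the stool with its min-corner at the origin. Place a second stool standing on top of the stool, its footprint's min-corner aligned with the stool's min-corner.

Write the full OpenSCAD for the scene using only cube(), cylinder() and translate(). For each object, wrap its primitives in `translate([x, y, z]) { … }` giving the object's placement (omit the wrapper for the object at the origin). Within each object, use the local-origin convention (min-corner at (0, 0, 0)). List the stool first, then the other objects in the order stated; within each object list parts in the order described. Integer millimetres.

translate([0, 0, 397]) cube([267, 262, 30]);
translate([19, 19, 0]) cylinder(h = 397, r = 19);
translate([248, 19, 0]) cylinder(h = 397, r = 19);
translate([19, 243, 0]) cylinder(h = 397, r = 19);
translate([248, 243, 0]) cylinder(h = 397, r = 19);
translate([0, 0, 427]) {
  translate([0, 0, 382]) cube([250, 258, 30]);
  cube([36, 36, 382]);
  translate([214, 0, 0]) cube([36, 36, 382]);
  translate([0, 222, 0]) cube([36, 36, 382]);
  translate([214, 222, 0]) cube([36, 36, 382]);
}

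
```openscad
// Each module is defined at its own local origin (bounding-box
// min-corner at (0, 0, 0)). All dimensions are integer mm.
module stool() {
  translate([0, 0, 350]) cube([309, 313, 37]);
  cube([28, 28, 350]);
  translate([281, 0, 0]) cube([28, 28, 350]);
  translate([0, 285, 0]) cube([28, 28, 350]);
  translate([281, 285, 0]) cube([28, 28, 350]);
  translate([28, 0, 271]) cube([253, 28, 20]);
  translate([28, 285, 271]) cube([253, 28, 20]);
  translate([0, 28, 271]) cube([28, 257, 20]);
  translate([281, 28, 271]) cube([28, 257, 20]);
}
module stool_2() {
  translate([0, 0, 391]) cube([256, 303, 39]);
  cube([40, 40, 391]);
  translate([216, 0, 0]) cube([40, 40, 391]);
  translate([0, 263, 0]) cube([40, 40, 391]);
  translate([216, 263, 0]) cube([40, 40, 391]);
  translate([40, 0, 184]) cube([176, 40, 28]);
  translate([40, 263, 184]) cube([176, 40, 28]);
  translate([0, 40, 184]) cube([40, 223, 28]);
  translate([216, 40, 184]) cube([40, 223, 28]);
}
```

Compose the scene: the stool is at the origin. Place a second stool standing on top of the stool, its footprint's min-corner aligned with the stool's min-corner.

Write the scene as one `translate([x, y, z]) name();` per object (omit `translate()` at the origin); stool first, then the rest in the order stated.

stool();
translate([0, 0, 387]) stool_2();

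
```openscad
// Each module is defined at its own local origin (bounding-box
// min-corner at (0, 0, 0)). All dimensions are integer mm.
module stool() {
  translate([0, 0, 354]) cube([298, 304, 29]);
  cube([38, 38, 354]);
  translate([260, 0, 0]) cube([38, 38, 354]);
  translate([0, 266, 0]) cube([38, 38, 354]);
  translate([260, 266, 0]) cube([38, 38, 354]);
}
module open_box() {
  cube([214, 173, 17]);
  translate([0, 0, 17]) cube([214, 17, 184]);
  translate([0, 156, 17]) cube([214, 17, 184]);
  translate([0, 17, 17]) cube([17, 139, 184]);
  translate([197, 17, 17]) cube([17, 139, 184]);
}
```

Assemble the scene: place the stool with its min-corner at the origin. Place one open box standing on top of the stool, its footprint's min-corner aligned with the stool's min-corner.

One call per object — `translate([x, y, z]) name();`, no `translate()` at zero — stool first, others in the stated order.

stool();
translate([0, 0, 383]) open_box();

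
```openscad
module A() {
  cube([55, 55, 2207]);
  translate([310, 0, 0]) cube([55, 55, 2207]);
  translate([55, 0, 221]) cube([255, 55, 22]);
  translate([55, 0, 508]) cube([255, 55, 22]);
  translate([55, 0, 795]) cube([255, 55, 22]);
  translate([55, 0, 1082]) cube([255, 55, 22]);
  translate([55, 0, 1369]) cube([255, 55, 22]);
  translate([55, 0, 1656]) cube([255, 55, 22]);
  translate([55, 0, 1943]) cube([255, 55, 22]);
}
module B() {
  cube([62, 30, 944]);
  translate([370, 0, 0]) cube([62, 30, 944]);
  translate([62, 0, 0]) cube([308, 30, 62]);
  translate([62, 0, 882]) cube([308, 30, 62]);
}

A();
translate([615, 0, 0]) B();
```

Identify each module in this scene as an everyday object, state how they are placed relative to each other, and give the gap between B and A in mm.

The picture frame's nearest face is 250 mm from the ladder's +x face.

A is a ladder. B is a picture frame. The picture frame is on the floor beside the ladder on its +x side. The gap between the picture frame and the ladder is 250 mm.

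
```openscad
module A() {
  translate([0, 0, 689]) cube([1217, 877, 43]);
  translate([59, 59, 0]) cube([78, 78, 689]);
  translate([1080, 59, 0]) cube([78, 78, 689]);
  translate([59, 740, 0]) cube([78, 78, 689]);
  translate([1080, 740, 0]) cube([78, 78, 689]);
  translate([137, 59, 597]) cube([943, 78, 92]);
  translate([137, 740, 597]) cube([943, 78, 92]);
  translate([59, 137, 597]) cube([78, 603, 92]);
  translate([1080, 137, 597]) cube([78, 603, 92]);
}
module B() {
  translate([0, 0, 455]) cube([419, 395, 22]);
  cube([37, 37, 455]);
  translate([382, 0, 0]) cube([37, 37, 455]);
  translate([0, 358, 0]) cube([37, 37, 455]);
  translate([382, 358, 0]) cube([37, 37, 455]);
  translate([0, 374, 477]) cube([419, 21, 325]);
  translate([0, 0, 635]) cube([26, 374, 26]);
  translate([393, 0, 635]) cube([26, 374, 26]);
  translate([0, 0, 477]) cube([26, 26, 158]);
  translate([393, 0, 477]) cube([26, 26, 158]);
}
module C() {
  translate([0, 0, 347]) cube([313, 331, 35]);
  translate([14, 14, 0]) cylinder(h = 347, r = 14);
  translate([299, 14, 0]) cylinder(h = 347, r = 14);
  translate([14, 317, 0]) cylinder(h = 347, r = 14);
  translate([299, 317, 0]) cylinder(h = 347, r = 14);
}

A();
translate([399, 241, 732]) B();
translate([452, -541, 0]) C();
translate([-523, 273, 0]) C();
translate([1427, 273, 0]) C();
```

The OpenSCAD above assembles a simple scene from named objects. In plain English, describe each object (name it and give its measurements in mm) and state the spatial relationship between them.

A is a table with a 1217×877 mm rectangular top, 43 mm thick, top surface at z = 732 mm, supported by four 78×78 mm square legs, each inset 59 mm from the nearest pair of top edges, running from the floor. Four apron rails, 78 mm thick and 92 mm tall, run between adjacent legs with their top edges flush with the underside of the top and their outer faces flush with the legs' outer faces.

B is a chair: 419×395 mm seat, 22 mm thick, top at z = 477 mm, on four 37 mm square corner legs flush with the seat edges. A 21 mm thick backrest slab spans the full seat width, extending 325 mm above the seat top, its back face flush with the seat's +y edge. Two armrests of 26×26 mm section run along each side from the seat's front edge to the front of the backrest, top faces 184 mm above the seat top and outer faces flush with the seat's x-edges; a 26×26 mm post under the front of each armrest stands on the seat at the front corner.

C is a four-legged stool. The seat is a 313×331×35 mm slab whose top surface is at z = 382 mm; four round legs, each 28 mm in diameter, run from the floor (z = 0) to the underside of the seat, each leg's axis is inset half a diameter from the nearest pair of seat edges (so the leg's bounding box is flush with the corner).

The chair is on top of the table, centred. Three stools sit around the table at the −y, −x, +x sides.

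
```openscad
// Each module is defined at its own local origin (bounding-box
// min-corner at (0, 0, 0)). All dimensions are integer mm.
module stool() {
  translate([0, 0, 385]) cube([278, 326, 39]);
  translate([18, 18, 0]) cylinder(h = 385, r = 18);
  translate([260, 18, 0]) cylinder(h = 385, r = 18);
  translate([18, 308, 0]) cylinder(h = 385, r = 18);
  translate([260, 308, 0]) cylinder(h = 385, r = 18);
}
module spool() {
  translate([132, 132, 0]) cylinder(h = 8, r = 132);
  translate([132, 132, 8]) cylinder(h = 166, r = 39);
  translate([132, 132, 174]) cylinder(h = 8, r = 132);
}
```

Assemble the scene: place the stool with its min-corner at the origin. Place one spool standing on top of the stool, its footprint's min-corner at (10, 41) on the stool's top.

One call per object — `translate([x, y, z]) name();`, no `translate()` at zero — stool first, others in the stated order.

stool();
translate([10, 41, 424]) spool();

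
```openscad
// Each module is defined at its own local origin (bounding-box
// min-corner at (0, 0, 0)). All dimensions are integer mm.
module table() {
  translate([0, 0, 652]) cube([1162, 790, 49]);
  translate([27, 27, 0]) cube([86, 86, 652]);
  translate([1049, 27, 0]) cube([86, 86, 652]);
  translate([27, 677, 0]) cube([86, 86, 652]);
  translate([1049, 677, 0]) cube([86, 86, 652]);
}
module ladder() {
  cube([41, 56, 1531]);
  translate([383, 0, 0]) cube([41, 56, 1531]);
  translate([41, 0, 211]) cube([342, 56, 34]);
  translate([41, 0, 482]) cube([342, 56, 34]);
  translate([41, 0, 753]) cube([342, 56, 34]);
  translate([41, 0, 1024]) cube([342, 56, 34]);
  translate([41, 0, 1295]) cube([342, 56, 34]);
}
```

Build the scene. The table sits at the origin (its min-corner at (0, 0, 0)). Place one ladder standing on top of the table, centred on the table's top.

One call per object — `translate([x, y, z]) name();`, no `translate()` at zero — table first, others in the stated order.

table();
translate([369, 367, 701]) ladder();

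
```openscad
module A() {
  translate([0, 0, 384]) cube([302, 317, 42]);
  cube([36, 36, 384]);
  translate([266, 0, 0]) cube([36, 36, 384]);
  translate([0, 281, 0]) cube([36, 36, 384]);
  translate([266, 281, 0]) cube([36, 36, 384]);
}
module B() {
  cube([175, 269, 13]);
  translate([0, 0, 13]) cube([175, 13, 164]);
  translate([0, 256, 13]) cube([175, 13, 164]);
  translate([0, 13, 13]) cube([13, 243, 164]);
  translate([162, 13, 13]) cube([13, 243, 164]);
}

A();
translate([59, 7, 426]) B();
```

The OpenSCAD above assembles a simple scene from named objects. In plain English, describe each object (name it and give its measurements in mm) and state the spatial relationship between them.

A is a simple wooden stool: a rectangular seat 302 mm (x) by 317 mm (y), 42 mm thick, top face at z = 426 mm, on four square legs, each 36×36 mm in cross-section. The legs rest on z = 0, each flush with a corner of the seat.

B is an open storage box with external size 175×269×177 mm and wall thickness 13 mm (the base is also 13 mm thick). The base covers the whole footprint; the four walls stand on the base, with the y-facing walls full-width and the x-facing walls fitting between their inner faces.

The open box is on top of the stool.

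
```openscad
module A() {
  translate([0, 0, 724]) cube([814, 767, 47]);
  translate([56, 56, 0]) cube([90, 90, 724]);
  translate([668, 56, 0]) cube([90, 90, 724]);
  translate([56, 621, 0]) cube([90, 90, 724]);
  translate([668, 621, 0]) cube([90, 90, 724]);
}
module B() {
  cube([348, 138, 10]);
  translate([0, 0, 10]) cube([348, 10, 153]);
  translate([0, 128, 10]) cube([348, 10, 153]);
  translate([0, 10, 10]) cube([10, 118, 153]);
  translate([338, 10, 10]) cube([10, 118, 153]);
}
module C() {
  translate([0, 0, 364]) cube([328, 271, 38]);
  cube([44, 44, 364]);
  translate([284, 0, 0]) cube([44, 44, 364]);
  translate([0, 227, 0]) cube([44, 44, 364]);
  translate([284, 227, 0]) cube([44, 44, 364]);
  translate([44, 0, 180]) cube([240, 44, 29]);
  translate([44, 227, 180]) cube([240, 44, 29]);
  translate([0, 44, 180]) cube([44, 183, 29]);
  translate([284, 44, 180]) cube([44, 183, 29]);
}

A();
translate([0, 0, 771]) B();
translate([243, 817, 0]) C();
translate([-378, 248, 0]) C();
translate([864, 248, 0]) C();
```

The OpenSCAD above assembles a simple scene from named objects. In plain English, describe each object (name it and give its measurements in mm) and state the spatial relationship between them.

A is a table with a 814×767 mm rectangular top, 47 mm thick, top surface at z = 771 mm, supported by four 90×90 mm square legs, each inset 56 mm from the nearest pair of top edges, running from the floor.

B is an open-topped rectangular box: outside dimensions 348×138×163 mm, with a uniform wall and base thickness of 10 mm. The base is a full 348×138 slab on the floor; four walls sit on top of the base. The front and back walls (the −y and +y sides) span the full width; the two side walls fit between them.

C is a four-legged stool. The seat is a 328×271×38 mm slab whose top surface is at z = 402 mm; four square legs, each 44×44 mm in cross-section, run from the floor (z = 0) to the underside of the seat, each flush with a corner of the seat. Four stretchers, 44 mm wide and 29 mm tall, connect adjacent legs with their undersides at z = 180 mm, each running between the inner faces of the legs it joins and aligned with the legs' outer faces on the other axis.

The open box is on top of the table. Three stools sit around the table at the +y, −x, +x sides.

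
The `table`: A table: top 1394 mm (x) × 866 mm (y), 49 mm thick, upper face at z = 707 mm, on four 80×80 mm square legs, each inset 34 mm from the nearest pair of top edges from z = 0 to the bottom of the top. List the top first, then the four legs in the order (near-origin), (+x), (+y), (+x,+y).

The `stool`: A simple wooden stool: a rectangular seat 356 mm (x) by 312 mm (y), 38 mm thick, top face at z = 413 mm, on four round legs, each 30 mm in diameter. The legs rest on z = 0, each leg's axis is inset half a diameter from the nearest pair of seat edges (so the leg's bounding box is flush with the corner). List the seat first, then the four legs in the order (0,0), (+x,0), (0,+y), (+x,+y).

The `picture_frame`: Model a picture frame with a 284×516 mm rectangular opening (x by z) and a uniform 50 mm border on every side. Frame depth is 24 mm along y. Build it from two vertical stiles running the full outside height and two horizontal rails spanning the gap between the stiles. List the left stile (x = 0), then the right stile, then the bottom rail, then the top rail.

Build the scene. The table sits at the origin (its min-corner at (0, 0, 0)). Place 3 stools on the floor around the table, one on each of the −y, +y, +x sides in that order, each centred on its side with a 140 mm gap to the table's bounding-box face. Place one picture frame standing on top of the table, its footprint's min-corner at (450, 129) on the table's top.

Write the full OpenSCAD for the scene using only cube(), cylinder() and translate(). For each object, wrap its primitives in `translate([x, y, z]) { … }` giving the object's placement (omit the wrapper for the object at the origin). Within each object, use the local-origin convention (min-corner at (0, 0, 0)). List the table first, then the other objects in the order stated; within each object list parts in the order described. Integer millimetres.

translate([0, 0, 658]) cube([1394, 866, 49]);
translate([34, 34, 0]) cube([80, 80, 658]);
translate([1280, 34, 0]) cube([80, 80, 658]);
translate([34, 752, 0]) cube([80, 80, 658]);
translate([1280, 752, 0]) cube([80, 80, 658]);
translate([519, -452, 0]) {
  translate([0, 0, 375]) cube([356, 312, 38]);
  translate([15, 15, 0]) cylinder(h = 375, r = 15);
  translate([341, 15, 0]) cylinder(h = 375, r = 15);
  translate([15, 297, 0]) cylinder(h = 375, r = 15);
  translate([341, 297, 0]) cylinder(h = 375, r = 15);
}
translate([519, 1006, 0]) {
  translate([0, 0, 375]) cube([356, 312, 38]);
  translate([15, 15, 0]) cylinder(h = 375, r = 15);
  translate([341, 15, 0]) cylinder(h = 375, r = 15);
  translate([15, 297, 0]) cylinder(h = 375, r = 15);
  translate([341, 297, 0]) cylinder(h = 375, r = 15);
}
translate([1534, 277, 0]) {
  translate([0, 0, 375]) cube([356, 312, 38]);
  translate([15, 15, 0]) cylinder(h = 375, r = 15);
  translate([341, 15, 0]) cylinder(h = 375, r = 15);
  translate([15, 297, 0]) cylinder(h = 375, r = 15);
  translate([341, 297, 0]) cylinder(h = 375, r = 15);
}
translate([450, 129, 707]) {
  cube([50, 24, 616]);
  translate([334, 0, 0]) cube([50, 24, 616]);
  translate([50, 0, 0]) cube([284, 24, 50]);
  translate([50, 0, 566]) cube([284, 24, 50]);
}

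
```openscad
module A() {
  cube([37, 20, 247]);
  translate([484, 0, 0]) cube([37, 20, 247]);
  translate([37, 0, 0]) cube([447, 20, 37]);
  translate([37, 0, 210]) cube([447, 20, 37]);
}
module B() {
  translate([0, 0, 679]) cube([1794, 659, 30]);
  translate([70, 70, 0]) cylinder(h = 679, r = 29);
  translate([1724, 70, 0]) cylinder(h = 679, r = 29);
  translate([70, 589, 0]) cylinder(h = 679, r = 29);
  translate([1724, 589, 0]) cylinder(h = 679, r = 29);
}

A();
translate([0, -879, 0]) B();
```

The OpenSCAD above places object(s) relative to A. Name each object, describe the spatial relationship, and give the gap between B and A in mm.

A is a picture frame. B is a table. The table is on the floor beside the picture frame on its −y side. The gap between the table and the picture frame is 220 mm.

The table's nearest face is 220 mm from the picture frame's −y face.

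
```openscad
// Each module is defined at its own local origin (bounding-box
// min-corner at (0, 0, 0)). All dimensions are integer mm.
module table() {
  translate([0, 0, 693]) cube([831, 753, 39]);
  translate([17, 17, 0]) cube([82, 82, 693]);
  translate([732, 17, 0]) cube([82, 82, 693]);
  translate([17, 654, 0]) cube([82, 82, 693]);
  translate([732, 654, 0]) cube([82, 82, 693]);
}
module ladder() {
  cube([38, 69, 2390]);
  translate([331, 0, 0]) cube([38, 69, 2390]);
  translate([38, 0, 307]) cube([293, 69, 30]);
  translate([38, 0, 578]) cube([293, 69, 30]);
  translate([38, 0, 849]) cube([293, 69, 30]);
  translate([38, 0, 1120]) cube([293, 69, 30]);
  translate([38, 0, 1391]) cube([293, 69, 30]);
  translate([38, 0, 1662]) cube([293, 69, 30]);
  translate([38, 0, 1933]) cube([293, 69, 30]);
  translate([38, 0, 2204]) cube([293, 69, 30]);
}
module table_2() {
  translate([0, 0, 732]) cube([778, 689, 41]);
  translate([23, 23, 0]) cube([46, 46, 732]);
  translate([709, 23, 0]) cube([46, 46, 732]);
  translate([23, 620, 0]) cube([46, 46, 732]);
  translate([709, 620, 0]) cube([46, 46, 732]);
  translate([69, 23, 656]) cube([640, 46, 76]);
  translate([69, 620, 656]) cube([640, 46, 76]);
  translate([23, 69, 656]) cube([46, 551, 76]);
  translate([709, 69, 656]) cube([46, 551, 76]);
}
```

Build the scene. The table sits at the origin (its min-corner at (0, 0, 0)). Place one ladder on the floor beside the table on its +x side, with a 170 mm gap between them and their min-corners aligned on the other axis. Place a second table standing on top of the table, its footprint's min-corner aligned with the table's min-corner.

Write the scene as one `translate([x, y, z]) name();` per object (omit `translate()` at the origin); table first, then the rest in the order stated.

table();
translate([1001, 0, 0]) ladder();
translate([0, 0, 732]) table_2();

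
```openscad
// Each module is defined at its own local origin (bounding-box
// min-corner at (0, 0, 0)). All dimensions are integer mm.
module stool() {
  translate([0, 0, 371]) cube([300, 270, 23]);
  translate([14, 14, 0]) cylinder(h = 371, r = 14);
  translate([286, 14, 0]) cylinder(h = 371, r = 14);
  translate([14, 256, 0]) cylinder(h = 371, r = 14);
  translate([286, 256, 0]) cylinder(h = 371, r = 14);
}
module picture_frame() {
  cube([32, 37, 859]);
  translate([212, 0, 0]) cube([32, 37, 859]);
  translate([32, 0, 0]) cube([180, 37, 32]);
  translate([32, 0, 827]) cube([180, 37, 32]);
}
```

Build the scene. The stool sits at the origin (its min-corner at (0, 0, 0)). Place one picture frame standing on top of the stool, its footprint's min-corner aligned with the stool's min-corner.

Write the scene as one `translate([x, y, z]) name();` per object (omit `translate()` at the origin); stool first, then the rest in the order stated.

stool();
translate([0, 0, 394]) picture_frame();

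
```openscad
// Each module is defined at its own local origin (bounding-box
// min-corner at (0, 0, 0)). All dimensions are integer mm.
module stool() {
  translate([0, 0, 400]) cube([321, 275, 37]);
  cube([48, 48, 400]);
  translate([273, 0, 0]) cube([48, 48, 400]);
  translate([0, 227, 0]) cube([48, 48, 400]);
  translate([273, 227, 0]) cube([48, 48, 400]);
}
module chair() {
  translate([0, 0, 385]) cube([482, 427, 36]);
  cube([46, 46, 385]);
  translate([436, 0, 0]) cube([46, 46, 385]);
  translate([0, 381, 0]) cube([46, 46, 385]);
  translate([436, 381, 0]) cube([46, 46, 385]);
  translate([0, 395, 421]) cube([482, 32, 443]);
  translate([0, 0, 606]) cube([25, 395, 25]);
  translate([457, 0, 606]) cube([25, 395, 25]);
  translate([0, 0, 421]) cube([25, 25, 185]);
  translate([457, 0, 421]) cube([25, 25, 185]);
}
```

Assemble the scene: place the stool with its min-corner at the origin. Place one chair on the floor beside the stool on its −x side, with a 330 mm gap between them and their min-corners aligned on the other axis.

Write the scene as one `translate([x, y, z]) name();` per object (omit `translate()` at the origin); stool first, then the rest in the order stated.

stool();
translate([-812, 0, 0]) chair();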